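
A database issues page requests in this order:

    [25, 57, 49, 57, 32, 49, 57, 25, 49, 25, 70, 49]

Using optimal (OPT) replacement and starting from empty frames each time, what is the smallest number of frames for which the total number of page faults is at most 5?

f=1: 12 faults
f=2: 7 faults
f=3: 6 faults
f=4: 5 faults
f=5: 5 faults
Smallest f with faults ≤ 5 is 4.

4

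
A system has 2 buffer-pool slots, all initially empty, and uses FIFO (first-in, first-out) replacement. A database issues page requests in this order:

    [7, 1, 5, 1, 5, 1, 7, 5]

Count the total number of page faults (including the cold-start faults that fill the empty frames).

4

7 -> miss, frames {7}
1 -> miss, frames {7,1}
5 -> miss, evict 7, frames {1,5}
1 -> hit
5 -> hit
1 -> hit
7 -> miss, evict 1, frames {5,7}
5 -> hit
Page faults: 4.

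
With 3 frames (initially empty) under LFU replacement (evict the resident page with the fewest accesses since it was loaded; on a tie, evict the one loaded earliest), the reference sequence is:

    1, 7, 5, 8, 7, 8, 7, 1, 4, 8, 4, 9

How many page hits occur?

5

1: fault, frames [1]
7: fault, frames [1, 7]
5: fault, frames [1, 7, 5]
8: fault, evict 1, frames [7, 5, 8]
7: hit
8: hit
7: hit
1: fault, evict 5, frames [7, 8, 1]
4: fault, evict 1, frames [7, 8, 4]
8: hit
4: hit
9: fault, evict 4, frames [7, 8, 9]
Hits: 5.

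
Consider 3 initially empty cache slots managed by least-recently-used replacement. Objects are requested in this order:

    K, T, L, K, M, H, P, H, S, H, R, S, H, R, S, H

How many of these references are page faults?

8

K: fault, frames [K]
T: fault, frames [K, T]
L: fault, frames [K, T, L]
K: hit
M: fault, evict T, frames [L, K, M]
H: fault, evict L, frames [K, M, H]
P: fault, evict K, frames [M, H, P]
H: hit
S: fault, evict M, frames [P, H, S]
H: hit
R: fault, evict P, frames [S, H, R]
S: hit
H: hit
R: hit
S: hit
H: hit
Page faults: 8.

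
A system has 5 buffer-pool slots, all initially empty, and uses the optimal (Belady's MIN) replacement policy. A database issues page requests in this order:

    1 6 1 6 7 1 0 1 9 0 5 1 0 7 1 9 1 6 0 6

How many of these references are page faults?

7

1 → miss, frames {1}
6 → miss, frames {1,6}
1 → hit
6 → hit
7 → miss, frames {1,6,7}
1 → hit
0 → miss, frames {1,6,7,0}
1 → hit
9 → miss, frames {1,6,7,0,9}
0 → hit
5 → miss, evict 6, frames {1,7,0,9,5}
1 → hit
0 → hit
7 → hit
1 → hit
9 → hit
1 → hit
6 → miss, evict 5, frames {1,7,0,9,6}
0 → hit
6 → hit
Page faults: 7.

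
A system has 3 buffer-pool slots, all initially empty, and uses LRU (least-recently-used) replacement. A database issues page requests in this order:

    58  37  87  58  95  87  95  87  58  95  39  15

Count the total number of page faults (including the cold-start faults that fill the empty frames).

6

58 → miss, frames {58}
37 → miss, frames {58,37}
87 → miss, frames {58,37,87}
58 → hit
95 → miss, evict 37, frames {87,58,95}
87 → hit
95 → hit
87 → hit
58 → hit
95 → hit
39 → miss, evict 87, frames {58,95,39}
15 → miss, evict 58, frames {95,39,15}
Page faults: 6.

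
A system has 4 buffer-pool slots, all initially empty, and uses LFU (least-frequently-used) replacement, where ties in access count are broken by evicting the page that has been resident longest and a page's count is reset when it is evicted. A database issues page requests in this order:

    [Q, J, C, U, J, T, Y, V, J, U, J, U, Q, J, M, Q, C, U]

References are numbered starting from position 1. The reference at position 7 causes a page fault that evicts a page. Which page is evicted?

C

pos 1: Q → fault, frames [Q]
pos 2: J → fault, frames [Q, J]
pos 3: C → fault, frames [Q, J, C]
pos 4: U → fault, frames [Q, J, C, U]
pos 5: J → hit
pos 6: T → fault, evict Q, frames [J, C, U, T]
pos 7: Y → fault, evict C, frames [J, U, T, Y]
At position 7, page C is evicted.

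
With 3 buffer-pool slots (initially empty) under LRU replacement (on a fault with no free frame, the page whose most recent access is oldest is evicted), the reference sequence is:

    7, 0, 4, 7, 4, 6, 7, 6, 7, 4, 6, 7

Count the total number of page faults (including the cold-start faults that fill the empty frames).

4

7 -> fault, frames {7}
0 -> fault, frames {7,0}
4 -> fault, frames {7,0,4}
7 -> hit
4 -> hit
6 -> fault, evict 0, frames {7,4,6}
7 -> hit
6 -> hit
7 -> hit
4 -> hit
6 -> hit
7 -> hit
Page faults: 4.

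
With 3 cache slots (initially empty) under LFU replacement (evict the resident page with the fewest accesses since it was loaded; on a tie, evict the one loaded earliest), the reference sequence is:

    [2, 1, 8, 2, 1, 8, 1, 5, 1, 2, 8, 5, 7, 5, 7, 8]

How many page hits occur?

7

2: fault, frames [2]
1: fault, frames [2, 1]
8: fault, frames [2, 1, 8]
2: hit
1: hit
8: hit
1: hit
5: fault, evict 2, frames [1, 8, 5]
1: hit
2: fault, evict 5, frames [1, 8, 2]
8: hit
5: fault, evict 2, frames [1, 8, 5]
7: fault, evict 5, frames [1, 8, 7]
5: fault, evict 7, frames [1, 8, 5]
7: fault, evict 5, frames [1, 8, 7]
8: hit
Hits: 7.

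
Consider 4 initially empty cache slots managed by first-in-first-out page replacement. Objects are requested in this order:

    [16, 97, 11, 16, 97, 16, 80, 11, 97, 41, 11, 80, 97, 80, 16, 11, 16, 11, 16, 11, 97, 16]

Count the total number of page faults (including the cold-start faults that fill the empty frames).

16 → fault, frames {16}
97 → fault, frames {16,97}
11 → fault, frames {16,97,11}
16 → hit
97 → hit
16 → hit
80 → fault, frames {16,97,11,80}
11 → hit
97 → hit
41 → fault, evict 16, frames {97,11,80,41}
11 → hit
80 → hit
97 → hit
80 → hit
16 → fault, evict 97, frames {11,80,41,16}
11 → hit
16 → hit
11 → hit
16 → hit
11 → hit
97 → fault, evict 11, frames {80,41,16,97}
16 → hit
Page faults: 7.

7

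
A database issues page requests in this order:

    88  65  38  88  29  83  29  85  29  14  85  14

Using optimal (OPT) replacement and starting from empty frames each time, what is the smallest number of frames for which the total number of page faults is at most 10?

f=1: 12 faults
f=2: 7 faults
f=3: 7 faults
f=4: 7 faults
f=5: 7 faults
f=6: 7 faults
f=7: 7 faults
Smallest f with faults ≤ 10 is 2.

2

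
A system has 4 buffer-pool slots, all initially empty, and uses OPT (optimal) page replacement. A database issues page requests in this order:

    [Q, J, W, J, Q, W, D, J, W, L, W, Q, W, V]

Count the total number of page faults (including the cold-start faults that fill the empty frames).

Q: fault, frames {Q}
J: fault, frames {Q,J}
W: fault, frames {Q,J,W}
J: hit
Q: hit
W: hit
D: fault, frames {Q,J,W,D}
J: hit
W: hit
L: fault, evict D, frames {Q,J,W,L}
W: hit
Q: hit
W: hit
V: fault, evict L, frames {Q,J,W,V}
Page faults: 6.

6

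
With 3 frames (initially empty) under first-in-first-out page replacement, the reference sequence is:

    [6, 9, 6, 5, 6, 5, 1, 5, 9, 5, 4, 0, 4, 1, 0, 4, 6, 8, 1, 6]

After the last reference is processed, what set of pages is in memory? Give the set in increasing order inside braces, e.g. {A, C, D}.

6 → fault, frames [6]
9 → fault, frames [6, 9]
6 → hit
5 → fault, frames [6, 9, 5]
6 → hit
5 → hit
1 → fault, evict 6, frames [9, 5, 1]
5 → hit
9 → hit
5 → hit
4 → fault, evict 9, frames [5, 1, 4]
0 → fault, evict 5, frames [1, 4, 0]
4 → hit
1 → hit
0 → hit
4 → hit
6 → fault, evict 1, frames [4, 0, 6]
8 → fault, evict 4, frames [0, 6, 8]
1 → fault, evict 0, frames [6, 8, 1]
6 → hit

{1, 6, 8}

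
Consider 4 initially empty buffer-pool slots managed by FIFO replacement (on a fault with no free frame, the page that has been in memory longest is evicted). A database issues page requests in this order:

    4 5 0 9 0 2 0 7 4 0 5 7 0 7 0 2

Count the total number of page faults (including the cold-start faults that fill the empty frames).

4 → fault, frames (4)
5 → fault, frames (4 5)
0 → fault, frames (4 5 0)
9 → fault, frames (4 5 0 9)
0 → hit
2 → fault, evict 4, frames (5 0 9 2)
0 → hit
7 → fault, evict 5, frames (0 9 2 7)
4 → fault, evict 0, frames (9 2 7 4)
0 → fault, evict 9, frames (2 7 4 0)
5 → fault, evict 2, frames (7 4 0 5)
7 → hit
0 → hit
7 → hit
0 → hit
2 → fault, evict 7, frames (4 0 5 2)
Page faults: 10.

10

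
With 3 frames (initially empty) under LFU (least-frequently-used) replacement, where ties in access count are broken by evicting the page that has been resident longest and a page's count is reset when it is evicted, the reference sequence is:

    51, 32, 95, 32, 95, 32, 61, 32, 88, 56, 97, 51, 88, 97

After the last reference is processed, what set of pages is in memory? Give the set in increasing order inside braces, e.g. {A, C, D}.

51 -> miss, frames (51)
32 -> miss, frames (51 32)
95 -> miss, frames (51 32 95)
32 -> hit
95 -> hit
32 -> hit
61 -> miss, evict 51, frames (32 95 61)
32 -> hit
88 -> miss, evict 61, frames (32 95 88)
56 -> miss, evict 88, frames (32 95 56)
97 -> miss, evict 56, frames (32 95 97)
51 -> miss, evict 97, frames (32 95 51)
88 -> miss, evict 51, frames (32 95 88)
97 -> miss, evict 88, frames (32 95 97)

{32, 95, 97}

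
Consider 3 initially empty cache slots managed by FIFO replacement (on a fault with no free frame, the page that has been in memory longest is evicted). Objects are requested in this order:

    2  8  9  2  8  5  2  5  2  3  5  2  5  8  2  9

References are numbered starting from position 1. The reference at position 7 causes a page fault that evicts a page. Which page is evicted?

pos 1: 2 → miss, frames [2]
pos 2: 8 → miss, frames [2, 8]
pos 3: 9 → miss, frames [2, 8, 9]
pos 4: 2 → hit
pos 5: 8 → hit
pos 6: 5 → miss, evict 2, frames [8, 9, 5]
pos 7: 2 → miss, evict 8, frames [9, 5, 2]
At position 7, page 8 is evicted.

8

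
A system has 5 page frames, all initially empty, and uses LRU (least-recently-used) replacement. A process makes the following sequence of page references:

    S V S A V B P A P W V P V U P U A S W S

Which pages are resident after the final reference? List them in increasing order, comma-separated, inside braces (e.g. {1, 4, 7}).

{A, P, S, U, W}

S -> fault, frames (S)
V -> fault, frames (S V)
S -> hit
A -> fault, frames (V S A)
V -> hit
B -> fault, frames (S A V B)
P -> fault, frames (S A V B P)
A -> hit
P -> hit
W -> fault, evict S, frames (V B A P W)
V -> hit
P -> hit
V -> hit
U -> fault, evict B, frames (A W P V U)
P -> hit
U -> hit
A -> hit
S -> fault, evict W, frames (V P U A S)
W -> fault, evict V, frames (P U A S W)
S -> hit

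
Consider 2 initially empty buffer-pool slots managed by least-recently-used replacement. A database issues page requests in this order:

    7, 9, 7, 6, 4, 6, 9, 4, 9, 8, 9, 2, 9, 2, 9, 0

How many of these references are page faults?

9

7: fault, frames {7}
9: fault, frames {7,9}
7: hit
6: fault, evict 9, frames {7,6}
4: fault, evict 7, frames {6,4}
6: hit
9: fault, evict 4, frames {6,9}
4: fault, evict 6, frames {9,4}
9: hit
8: fault, evict 4, frames {9,8}
9: hit
2: fault, evict 8, frames {9,2}
9: hit
2: hit
9: hit
0: fault, evict 2, frames {9,0}
Page faults: 9.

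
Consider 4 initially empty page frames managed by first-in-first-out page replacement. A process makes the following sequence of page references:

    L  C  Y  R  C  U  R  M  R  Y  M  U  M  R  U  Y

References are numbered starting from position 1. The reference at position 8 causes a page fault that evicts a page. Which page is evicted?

C

pos 1: L: fault, frames (L)
pos 2: C: fault, frames (L C)
pos 3: Y: fault, frames (L C Y)
pos 4: R: fault, frames (L C Y R)
pos 5: C: hit
pos 6: U: fault, evict L, frames (C Y R U)
pos 7: R: hit
pos 8: M: fault, evict C, frames (Y R U M)
At position 8, page C is evicted.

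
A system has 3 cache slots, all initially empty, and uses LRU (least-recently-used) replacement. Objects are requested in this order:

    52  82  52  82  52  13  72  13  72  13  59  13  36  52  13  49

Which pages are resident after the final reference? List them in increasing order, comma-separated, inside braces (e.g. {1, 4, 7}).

{13, 49, 52}

52 → miss, frames [52]
82 → miss, frames [52, 82]
52 → hit
82 → hit
52 → hit
13 → miss, frames [82, 52, 13]
72 → miss, evict 82, frames [52, 13, 72]
13 → hit
72 → hit
13 → hit
59 → miss, evict 52, frames [72, 13, 59]
13 → hit
36 → miss, evict 72, frames [59, 13, 36]
52 → miss, evict 59, frames [13, 36, 52]
13 → hit
49 → miss, evict 36, frames [52, 13, 49]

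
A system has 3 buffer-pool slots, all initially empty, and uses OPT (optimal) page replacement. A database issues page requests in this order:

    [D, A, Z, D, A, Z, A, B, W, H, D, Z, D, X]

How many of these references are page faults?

D -> miss, frames {D}
A -> miss, frames {D,A}
Z -> miss, frames {D,A,Z}
D -> hit
A -> hit
Z -> hit
A -> hit
B -> miss, evict A, frames {D,Z,B}
W -> miss, evict B, frames {D,Z,W}
H -> miss, evict W, frames {D,Z,H}
D -> hit
Z -> hit
D -> hit
X -> miss, evict H, frames {D,Z,X}
Page faults: 7.

7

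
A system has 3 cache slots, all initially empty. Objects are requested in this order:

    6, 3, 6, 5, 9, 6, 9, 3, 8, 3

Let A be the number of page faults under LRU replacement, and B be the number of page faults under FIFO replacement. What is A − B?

Under LRU: F F . F F . . F F . → 6 faults.
Under FIFO: F F . F F F . F F . → 7 faults.
A − B = 6 − 7 = -1.

-1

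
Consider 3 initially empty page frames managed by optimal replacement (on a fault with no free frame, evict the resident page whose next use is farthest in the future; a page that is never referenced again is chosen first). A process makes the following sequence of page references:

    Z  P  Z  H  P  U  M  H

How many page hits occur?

3

Z: miss, frames (Z)
P: miss, frames (Z P)
Z: hit
H: miss, frames (Z P H)
P: hit
U: miss, evict P, frames (Z H U)
M: miss, evict U, frames (Z H M)
H: hit
Hits: 3.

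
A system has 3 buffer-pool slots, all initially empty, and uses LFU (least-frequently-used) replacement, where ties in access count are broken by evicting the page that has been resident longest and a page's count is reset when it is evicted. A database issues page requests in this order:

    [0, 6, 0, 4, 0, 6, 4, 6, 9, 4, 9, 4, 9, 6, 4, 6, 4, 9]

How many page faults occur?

0: miss, frames [0]
6: miss, frames [0, 6]
0: hit
4: miss, frames [0, 6, 4]
0: hit
6: hit
4: hit
6: hit
9: miss, evict 4, frames [0, 6, 9]
4: miss, evict 9, frames [0, 6, 4]
9: miss, evict 4, frames [0, 6, 9]
4: miss, evict 9, frames [0, 6, 4]
9: miss, evict 4, frames [0, 6, 9]
6: hit
4: miss, evict 9, frames [0, 6, 4]
6: hit
4: hit
9: miss, evict 4, frames [0, 6, 9]
Page faults: 10.

10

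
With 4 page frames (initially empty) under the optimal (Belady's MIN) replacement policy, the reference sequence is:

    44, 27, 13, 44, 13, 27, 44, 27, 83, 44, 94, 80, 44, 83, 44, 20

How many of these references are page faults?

7

44 → fault, frames {44}
27 → fault, frames {44,27}
13 → fault, frames {44,27,13}
44 → hit
13 → hit
27 → hit
44 → hit
27 → hit
83 → fault, frames {44,27,13,83}
44 → hit
94 → fault, evict 13, frames {44,27,83,94}
80 → fault, evict 94, frames {44,27,83,80}
44 → hit
83 → hit
44 → hit
20 → fault, evict 80, frames {44,27,83,20}
Page faults: 7.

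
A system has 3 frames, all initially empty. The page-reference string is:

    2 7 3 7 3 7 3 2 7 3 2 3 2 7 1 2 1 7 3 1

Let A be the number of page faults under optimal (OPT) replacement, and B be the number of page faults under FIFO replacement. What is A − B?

Under OPT: F F F . . . . . . . . . . . F . . . F . → 5 faults.
Under FIFO: F F F . . . . . . . . . . . F F . F F F → 8 faults.
A − B = 5 − 8 = -3.

-3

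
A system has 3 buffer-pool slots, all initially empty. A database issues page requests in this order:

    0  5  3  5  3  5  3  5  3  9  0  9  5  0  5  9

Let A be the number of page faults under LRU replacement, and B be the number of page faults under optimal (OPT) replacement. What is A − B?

2

Under LRU: F F F . . . . . . F F . F . . . → 6 faults.
Under OPT: F F F . . . . . . F . . . . . . → 4 faults.
A − B = 6 − 4 = 2.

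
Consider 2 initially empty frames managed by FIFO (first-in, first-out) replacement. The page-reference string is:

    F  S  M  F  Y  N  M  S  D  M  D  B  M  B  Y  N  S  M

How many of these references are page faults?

15

F -> miss, frames (F)
S -> miss, frames (F S)
M -> miss, evict F, frames (S M)
F -> miss, evict S, frames (M F)
Y -> miss, evict M, frames (F Y)
N -> miss, evict F, frames (Y N)
M -> miss, evict Y, frames (N M)
S -> miss, evict N, frames (M S)
D -> miss, evict M, frames (S D)
M -> miss, evict S, frames (D M)
D -> hit
B -> miss, evict D, frames (M B)
M -> hit
B -> hit
Y -> miss, evict M, frames (B Y)
N -> miss, evict B, frames (Y N)
S -> miss, evict Y, frames (N S)
M -> miss, evict N, frames (S M)
Page faults: 15.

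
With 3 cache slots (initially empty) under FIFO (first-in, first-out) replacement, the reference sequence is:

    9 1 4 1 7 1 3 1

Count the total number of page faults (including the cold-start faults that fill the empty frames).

9: fault, frames (9)
1: fault, frames (9 1)
4: fault, frames (9 1 4)
1: hit
7: fault, evict 9, frames (1 4 7)
1: hit
3: fault, evict 1, frames (4 7 3)
1: fault, evict 4, frames (7 3 1)
Page faults: 6.

6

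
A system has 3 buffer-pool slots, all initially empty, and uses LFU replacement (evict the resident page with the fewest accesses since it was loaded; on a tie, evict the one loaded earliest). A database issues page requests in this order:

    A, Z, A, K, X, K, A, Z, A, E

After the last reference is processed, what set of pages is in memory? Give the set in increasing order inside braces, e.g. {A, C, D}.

{A, E, K}

A → miss, frames [A]
Z → miss, frames [A, Z]
A → hit
K → miss, frames [A, Z, K]
X → miss, evict Z, frames [A, K, X]
K → hit
A → hit
Z → miss, evict X, frames [A, K, Z]
A → hit
E → miss, evict Z, frames [A, K, E]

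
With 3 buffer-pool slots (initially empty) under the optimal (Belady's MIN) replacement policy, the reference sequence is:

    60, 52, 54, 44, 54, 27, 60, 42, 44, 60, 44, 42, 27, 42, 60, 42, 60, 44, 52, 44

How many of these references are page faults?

60 -> fault, frames (60)
52 -> fault, frames (60 52)
54 -> fault, frames (60 52 54)
44 -> fault, evict 52, frames (60 54 44)
54 -> hit
27 -> fault, evict 54, frames (60 44 27)
60 -> hit
42 -> fault, evict 27, frames (60 44 42)
44 -> hit
60 -> hit
44 -> hit
42 -> hit
27 -> fault, evict 44, frames (60 42 27)
42 -> hit
60 -> hit
42 -> hit
60 -> hit
44 -> fault, evict 27, frames (60 42 44)
52 -> fault, evict 42, frames (60 44 52)
44 -> hit
Page faults: 9.

9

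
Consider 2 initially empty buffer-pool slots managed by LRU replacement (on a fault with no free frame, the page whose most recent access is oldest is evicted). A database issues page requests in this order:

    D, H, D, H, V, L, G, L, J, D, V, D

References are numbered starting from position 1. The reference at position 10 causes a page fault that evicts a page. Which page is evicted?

pos 1: D → fault, frames {D}
pos 2: H → fault, frames {D,H}
pos 3: D → hit
pos 4: H → hit
pos 5: V → fault, evict D, frames {H,V}
pos 6: L → fault, evict H, frames {V,L}
pos 7: G → fault, evict V, frames {L,G}
pos 8: L → hit
pos 9: J → fault, evict G, frames {L,J}
pos 10: D → fault, evict L, frames {J,D}
At position 10, page L is evicted.

L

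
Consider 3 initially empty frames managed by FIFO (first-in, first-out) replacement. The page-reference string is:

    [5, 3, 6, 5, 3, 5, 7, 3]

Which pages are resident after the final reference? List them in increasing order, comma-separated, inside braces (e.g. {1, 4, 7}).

{3, 6, 7}

5 → miss, frames {5}
3 → miss, frames {5,3}
6 → miss, frames {5,3,6}
5 → hit
3 → hit
5 → hit
7 → miss, evict 5, frames {3,6,7}
3 → hit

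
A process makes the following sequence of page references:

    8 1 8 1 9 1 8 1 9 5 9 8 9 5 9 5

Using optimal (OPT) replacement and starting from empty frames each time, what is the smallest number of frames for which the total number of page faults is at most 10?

2

f=1: 16 faults
f=2: 8 faults
f=3: 4 faults
f=4: 4 faults
Smallest f with faults ≤ 10 is 2.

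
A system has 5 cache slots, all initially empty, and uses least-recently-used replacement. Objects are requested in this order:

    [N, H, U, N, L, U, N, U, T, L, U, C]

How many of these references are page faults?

6

N -> fault, frames (N)
H -> fault, frames (N H)
U -> fault, frames (N H U)
N -> hit
L -> fault, frames (H U N L)
U -> hit
N -> hit
U -> hit
T -> fault, frames (H L N U T)
L -> hit
U -> hit
C -> fault, evict H, frames (N T L U C)
Page faults: 6.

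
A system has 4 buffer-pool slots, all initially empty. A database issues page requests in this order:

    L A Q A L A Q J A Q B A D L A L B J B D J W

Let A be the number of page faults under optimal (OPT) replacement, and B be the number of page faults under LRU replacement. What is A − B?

Under OPT: F F F . . . . F . . F . F . . . . F . . . F → 8 faults.
Under LRU: F F F . . . . F . . F . F F . . . F . F . F → 10 faults.
A − B = 8 − 10 = -2.

-2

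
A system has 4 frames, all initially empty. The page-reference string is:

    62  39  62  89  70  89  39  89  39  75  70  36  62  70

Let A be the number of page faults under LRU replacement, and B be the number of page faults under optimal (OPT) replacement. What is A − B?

Under LRU: F F . F F . . . . F . F F . → 7 faults.
Under OPT: F F . F F . . . . F . F . . → 6 faults.
A − B = 7 − 6 = 1.

1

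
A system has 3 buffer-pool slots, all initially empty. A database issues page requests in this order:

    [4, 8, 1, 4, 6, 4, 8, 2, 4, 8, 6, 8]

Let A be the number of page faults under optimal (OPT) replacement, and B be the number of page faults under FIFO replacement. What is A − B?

Under OPT: F F F . F . . F . . F . → 6 faults.
Under FIFO: F F F . F F F F . . F . → 8 faults.
A − B = 6 − 8 = -2.

-2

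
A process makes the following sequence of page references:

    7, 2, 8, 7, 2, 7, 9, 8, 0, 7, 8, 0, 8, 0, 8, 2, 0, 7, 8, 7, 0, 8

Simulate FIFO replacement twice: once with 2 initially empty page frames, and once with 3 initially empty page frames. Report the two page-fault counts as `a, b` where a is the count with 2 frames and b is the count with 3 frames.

15, 11

2 frames: F F F F F . F F F F F F . . . F . F F . F . → 15 faults.
3 frames: F F F . . . F . F F F . . . . F F F F . . . → 11 faults.
11 < 15: adding a frame reduced faults, as is typical.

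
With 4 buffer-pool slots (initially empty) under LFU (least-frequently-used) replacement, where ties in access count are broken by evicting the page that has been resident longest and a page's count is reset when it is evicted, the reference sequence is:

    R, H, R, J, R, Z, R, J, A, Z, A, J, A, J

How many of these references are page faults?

5

R -> fault, frames (R)
H -> fault, frames (R H)
R -> hit
J -> fault, frames (R H J)
R -> hit
Z -> fault, frames (R H J Z)
R -> hit
J -> hit
A -> fault, evict H, frames (R J Z A)
Z -> hit
A -> hit
J -> hit
A -> hit
J -> hit
Page faults: 5.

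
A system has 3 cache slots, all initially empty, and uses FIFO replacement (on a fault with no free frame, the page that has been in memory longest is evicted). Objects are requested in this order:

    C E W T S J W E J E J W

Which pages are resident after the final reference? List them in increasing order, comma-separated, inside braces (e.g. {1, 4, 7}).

{E, J, W}

C: fault, frames [C]
E: fault, frames [C, E]
W: fault, frames [C, E, W]
T: fault, evict C, frames [E, W, T]
S: fault, evict E, frames [W, T, S]
J: fault, evict W, frames [T, S, J]
W: fault, evict T, frames [S, J, W]
E: fault, evict S, frames [J, W, E]
J: hit
E: hit
J: hit
W: hit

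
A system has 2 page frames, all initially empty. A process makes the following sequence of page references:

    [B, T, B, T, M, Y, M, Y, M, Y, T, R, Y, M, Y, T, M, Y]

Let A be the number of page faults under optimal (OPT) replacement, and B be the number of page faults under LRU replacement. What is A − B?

-2

Under OPT: F F . . F F . . . . F F . F . F . F → 9 faults.
Under LRU: F F . . F F . . . . F F F F . F F F → 11 faults.
A − B = 9 − 11 = -2.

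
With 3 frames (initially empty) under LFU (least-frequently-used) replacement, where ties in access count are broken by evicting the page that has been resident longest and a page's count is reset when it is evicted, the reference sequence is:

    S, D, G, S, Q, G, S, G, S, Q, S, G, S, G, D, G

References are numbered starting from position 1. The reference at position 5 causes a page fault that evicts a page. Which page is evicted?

D

pos 1: S -> miss, frames [S]
pos 2: D -> miss, frames [S, D]
pos 3: G -> miss, frames [S, D, G]
pos 4: S -> hit
pos 5: Q -> miss, evict D, frames [S, G, Q]
At position 5, page D is evicted.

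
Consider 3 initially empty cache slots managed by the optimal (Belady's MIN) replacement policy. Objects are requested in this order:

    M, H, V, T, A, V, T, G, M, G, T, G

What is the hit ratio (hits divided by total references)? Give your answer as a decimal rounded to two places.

0.42

M → fault, frames {M}
H → fault, frames {M,H}
V → fault, frames {M,H,V}
T → fault, evict H, frames {M,V,T}
A → fault, evict M, frames {V,T,A}
V → hit
T → hit
G → fault, evict A, frames {V,T,G}
M → fault, evict V, frames {T,G,M}
G → hit
T → hit
G → hit
Hits: 5 of 12 references → 5/12 = 0.4167.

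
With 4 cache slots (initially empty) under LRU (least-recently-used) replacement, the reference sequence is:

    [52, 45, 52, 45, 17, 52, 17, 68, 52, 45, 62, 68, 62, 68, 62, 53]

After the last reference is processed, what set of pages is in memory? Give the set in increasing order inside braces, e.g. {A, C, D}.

{45, 53, 62, 68}

52 → miss, frames [52]
45 → miss, frames [52, 45]
52 → hit
45 → hit
17 → miss, frames [52, 45, 17]
52 → hit
17 → hit
68 → miss, frames [45, 52, 17, 68]
52 → hit
45 → hit
62 → miss, evict 17, frames [68, 52, 45, 62]
68 → hit
62 → hit
68 → hit
62 → hit
53 → miss, evict 52, frames [45, 68, 62, 53]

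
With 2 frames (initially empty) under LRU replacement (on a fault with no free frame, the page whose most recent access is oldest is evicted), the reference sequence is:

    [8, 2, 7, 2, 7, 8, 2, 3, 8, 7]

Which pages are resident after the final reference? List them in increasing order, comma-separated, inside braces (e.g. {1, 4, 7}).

8: fault, frames [8]
2: fault, frames [8, 2]
7: fault, evict 8, frames [2, 7]
2: hit
7: hit
8: fault, evict 2, frames [7, 8]
2: fault, evict 7, frames [8, 2]
3: fault, evict 8, frames [2, 3]
8: fault, evict 2, frames [3, 8]
7: fault, evict 3, frames [8, 7]

{7, 8}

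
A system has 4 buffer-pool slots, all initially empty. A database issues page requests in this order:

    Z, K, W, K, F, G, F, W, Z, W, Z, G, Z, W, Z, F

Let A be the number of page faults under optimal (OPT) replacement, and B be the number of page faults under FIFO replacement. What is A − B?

-1

Under OPT: F F F . F F . . . . . . . . . . → 5 faults.
Under FIFO: F F F . F F . . F . . . . . . . → 6 faults.
A − B = 5 − 6 = -1.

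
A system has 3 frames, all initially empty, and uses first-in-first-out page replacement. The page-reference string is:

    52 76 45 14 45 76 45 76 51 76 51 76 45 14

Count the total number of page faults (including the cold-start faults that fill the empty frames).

8

52: fault, frames {52}
76: fault, frames {52,76}
45: fault, frames {52,76,45}
14: fault, evict 52, frames {76,45,14}
45: hit
76: hit
45: hit
76: hit
51: fault, evict 76, frames {45,14,51}
76: fault, evict 45, frames {14,51,76}
51: hit
76: hit
45: fault, evict 14, frames {51,76,45}
14: fault, evict 51, frames {76,45,14}
Page faults: 8.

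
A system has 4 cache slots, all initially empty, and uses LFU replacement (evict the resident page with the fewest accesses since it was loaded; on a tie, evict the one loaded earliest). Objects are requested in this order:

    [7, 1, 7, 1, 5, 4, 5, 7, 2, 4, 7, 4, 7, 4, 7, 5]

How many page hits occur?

10

7 → fault, frames [7]
1 → fault, frames [7, 1]
7 → hit
1 → hit
5 → fault, frames [7, 1, 5]
4 → fault, frames [7, 1, 5, 4]
5 → hit
7 → hit
2 → fault, evict 4, frames [7, 1, 5, 2]
4 → fault, evict 2, frames [7, 1, 5, 4]
7 → hit
4 → hit
7 → hit
4 → hit
7 → hit
5 → hit
Hits: 10.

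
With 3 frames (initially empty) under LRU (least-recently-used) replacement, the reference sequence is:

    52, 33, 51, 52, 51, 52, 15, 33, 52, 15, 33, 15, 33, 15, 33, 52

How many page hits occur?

52 → fault, frames (52)
33 → fault, frames (52 33)
51 → fault, frames (52 33 51)
52 → hit
51 → hit
52 → hit
15 → fault, evict 33, frames (51 52 15)
33 → fault, evict 51, frames (52 15 33)
52 → hit
15 → hit
33 → hit
15 → hit
33 → hit
15 → hit
33 → hit
52 → hit
Hits: 11.

11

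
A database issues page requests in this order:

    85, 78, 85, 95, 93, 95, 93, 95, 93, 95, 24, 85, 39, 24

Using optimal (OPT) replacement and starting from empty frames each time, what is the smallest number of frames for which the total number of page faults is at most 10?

2

f=1: 14 faults
f=2: 7 faults
f=3: 6 faults
f=4: 6 faults
f=5: 6 faults
f=6: 6 faults
Smallest f with faults ≤ 10 is 2.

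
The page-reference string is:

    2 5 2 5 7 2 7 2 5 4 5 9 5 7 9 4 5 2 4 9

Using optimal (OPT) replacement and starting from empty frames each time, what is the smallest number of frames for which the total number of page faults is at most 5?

5

f=1: 20 faults
f=2: 11 faults
f=3: 7 faults
f=4: 6 faults
f=5: 5 faults
Smallest f with faults ≤ 5 is 5.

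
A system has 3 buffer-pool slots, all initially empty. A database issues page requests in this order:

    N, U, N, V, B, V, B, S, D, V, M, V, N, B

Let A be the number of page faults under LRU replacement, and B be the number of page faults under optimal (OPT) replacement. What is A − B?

2

Under LRU: F F . F F . . F F F F . F F → 10 faults.
Under OPT: F F . F F . . F F . F . . F → 8 faults.
A − B = 10 − 8 = 2.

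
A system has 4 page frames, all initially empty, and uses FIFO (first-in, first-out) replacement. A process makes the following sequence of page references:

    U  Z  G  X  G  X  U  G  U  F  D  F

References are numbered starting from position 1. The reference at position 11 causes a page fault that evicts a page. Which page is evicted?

pos 1: U → fault, frames {U}
pos 2: Z → fault, frames {U,Z}
pos 3: G → fault, frames {U,Z,G}
pos 4: X → fault, frames {U,Z,G,X}
pos 5: G → hit
pos 6: X → hit
pos 7: U → hit
pos 8: G → hit
pos 9: U → hit
pos 10: F → fault, evict U, frames {Z,G,X,F}
pos 11: D → fault, evict Z, frames {G,X,F,D}
At position 11, page Z is evicted.

Z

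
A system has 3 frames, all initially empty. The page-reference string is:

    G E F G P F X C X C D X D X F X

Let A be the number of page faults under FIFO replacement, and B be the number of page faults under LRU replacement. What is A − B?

1

Under FIFO: F F F . F . F F . . F . . . F F → 9 faults.
Under LRU: F F F . F . F F . . F . . . F . → 8 faults.
A − B = 9 − 8 = 1.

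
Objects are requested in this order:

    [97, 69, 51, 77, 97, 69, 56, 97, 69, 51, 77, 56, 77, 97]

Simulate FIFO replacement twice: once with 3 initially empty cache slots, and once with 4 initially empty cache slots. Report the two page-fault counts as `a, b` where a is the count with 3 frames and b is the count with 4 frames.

3 frames: F F F F F F F . . F F . . F → 10 faults.
4 frames: F F F F . . F F F F F F . F → 11 faults.
11 > 10: adding a frame increased faults — Belady's anomaly.

10, 11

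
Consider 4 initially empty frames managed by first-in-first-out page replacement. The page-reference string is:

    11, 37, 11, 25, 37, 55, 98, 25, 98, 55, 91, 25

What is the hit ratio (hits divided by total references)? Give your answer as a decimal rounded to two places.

11: fault, frames (11)
37: fault, frames (11 37)
11: hit
25: fault, frames (11 37 25)
37: hit
55: fault, frames (11 37 25 55)
98: fault, evict 11, frames (37 25 55 98)
25: hit
98: hit
55: hit
91: fault, evict 37, frames (25 55 98 91)
25: hit
Hits: 6 of 12 references → 6/12 = 0.5000.

0.50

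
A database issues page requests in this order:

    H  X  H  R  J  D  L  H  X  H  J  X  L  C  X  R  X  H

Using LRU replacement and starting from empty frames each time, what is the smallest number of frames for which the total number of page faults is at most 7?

f=1: 18 faults
f=2: 15 faults
f=3: 13 faults
f=4: 12 faults
f=5: 10 faults
f=6: 8 faults
f=7: 7 faults
Smallest f with faults ≤ 7 is 7.

7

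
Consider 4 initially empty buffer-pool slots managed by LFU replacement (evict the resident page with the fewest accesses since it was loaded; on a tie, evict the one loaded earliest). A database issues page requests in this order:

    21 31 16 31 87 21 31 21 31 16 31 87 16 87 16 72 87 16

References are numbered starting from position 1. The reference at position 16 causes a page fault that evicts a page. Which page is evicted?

21

pos 1: 21 -> miss, frames (21)
pos 2: 31 -> miss, frames (21 31)
pos 3: 16 -> miss, frames (21 31 16)
pos 4: 31 -> hit
pos 5: 87 -> miss, frames (21 31 16 87)
pos 6: 21 -> hit
pos 7: 31 -> hit
pos 8: 21 -> hit
pos 9: 31 -> hit
pos 10: 16 -> hit
pos 11: 31 -> hit
pos 12: 87 -> hit
pos 13: 16 -> hit
pos 14: 87 -> hit
pos 15: 16 -> hit
pos 16: 72 -> miss, evict 21, frames (31 16 87 72)
At position 16, page 21 is evicted.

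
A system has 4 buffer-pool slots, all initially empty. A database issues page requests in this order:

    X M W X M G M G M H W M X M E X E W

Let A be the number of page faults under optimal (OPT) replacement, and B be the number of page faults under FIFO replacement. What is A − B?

Under OPT: F F F . . F . . . F . . . . F . . . → 6 faults.
Under FIFO: F F F . . F . . . F . . F F F . . F → 9 faults.
A − B = 6 − 9 = -3.

-3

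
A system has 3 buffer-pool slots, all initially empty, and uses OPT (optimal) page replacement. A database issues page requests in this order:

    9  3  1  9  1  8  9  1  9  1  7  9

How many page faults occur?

5

9 → miss, frames (9)
3 → miss, frames (9 3)
1 → miss, frames (9 3 1)
9 → hit
1 → hit
8 → miss, evict 3, frames (9 1 8)
9 → hit
1 → hit
9 → hit
1 → hit
7 → miss, evict 8, frames (9 1 7)
9 → hit
Page faults: 5.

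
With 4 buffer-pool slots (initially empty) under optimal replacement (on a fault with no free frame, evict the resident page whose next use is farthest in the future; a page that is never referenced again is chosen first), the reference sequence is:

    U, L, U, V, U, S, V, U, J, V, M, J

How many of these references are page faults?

U → miss, frames {U}
L → miss, frames {U,L}
U → hit
V → miss, frames {U,L,V}
U → hit
S → miss, frames {U,L,V,S}
V → hit
U → hit
J → miss, evict S, frames {U,L,V,J}
V → hit
M → miss, evict V, frames {U,L,J,M}
J → hit
Page faults: 6.

6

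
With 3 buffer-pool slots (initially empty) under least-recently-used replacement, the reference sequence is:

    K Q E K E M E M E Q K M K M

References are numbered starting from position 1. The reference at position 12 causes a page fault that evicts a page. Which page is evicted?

pos 1: K -> fault, frames (K)
pos 2: Q -> fault, frames (K Q)
pos 3: E -> fault, frames (K Q E)
pos 4: K -> hit
pos 5: E -> hit
pos 6: M -> fault, evict Q, frames (K E M)
pos 7: E -> hit
pos 8: M -> hit
pos 9: E -> hit
pos 10: Q -> fault, evict K, frames (M E Q)
pos 11: K -> fault, evict M, frames (E Q K)
pos 12: M -> fault, evict E, frames (Q K M)
At position 12, page E is evicted.

E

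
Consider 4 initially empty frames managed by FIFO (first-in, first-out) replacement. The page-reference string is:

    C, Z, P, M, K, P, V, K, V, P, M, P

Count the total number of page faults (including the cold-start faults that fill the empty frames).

6

C -> miss, frames (C)
Z -> miss, frames (C Z)
P -> miss, frames (C Z P)
M -> miss, frames (C Z P M)
K -> miss, evict C, frames (Z P M K)
P -> hit
V -> miss, evict Z, frames (P M K V)
K -> hit
V -> hit
P -> hit
M -> hit
P -> hit
Page faults: 6.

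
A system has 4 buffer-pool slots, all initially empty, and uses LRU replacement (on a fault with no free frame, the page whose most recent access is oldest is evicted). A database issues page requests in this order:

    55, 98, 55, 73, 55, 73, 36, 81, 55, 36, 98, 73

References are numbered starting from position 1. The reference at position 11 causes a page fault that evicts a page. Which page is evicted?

73

pos 1: 55: miss, frames (55)
pos 2: 98: miss, frames (55 98)
pos 3: 55: hit
pos 4: 73: miss, frames (98 55 73)
pos 5: 55: hit
pos 6: 73: hit
pos 7: 36: miss, frames (98 55 73 36)
pos 8: 81: miss, evict 98, frames (55 73 36 81)
pos 9: 55: hit
pos 10: 36: hit
pos 11: 98: miss, evict 73, frames (81 55 36 98)
At position 11, page 73 is evicted.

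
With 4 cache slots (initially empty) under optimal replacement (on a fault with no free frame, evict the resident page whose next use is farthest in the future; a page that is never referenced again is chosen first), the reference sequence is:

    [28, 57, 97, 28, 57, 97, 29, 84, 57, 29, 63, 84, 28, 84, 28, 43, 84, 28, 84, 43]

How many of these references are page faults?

28: miss, frames (28)
57: miss, frames (28 57)
97: miss, frames (28 57 97)
28: hit
57: hit
97: hit
29: miss, frames (28 57 97 29)
84: miss, evict 97, frames (28 57 29 84)
57: hit
29: hit
63: miss, evict 29, frames (28 57 84 63)
84: hit
28: hit
84: hit
28: hit
43: miss, evict 63, frames (28 57 84 43)
84: hit
28: hit
84: hit
43: hit
Page faults: 7.

7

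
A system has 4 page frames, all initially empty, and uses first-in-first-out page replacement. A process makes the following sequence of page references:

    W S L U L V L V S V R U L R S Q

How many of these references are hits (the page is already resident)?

8

W -> fault, frames [W]
S -> fault, frames [W, S]
L -> fault, frames [W, S, L]
U -> fault, frames [W, S, L, U]
L -> hit
V -> fault, evict W, frames [S, L, U, V]
L -> hit
V -> hit
S -> hit
V -> hit
R -> fault, evict S, frames [L, U, V, R]
U -> hit
L -> hit
R -> hit
S -> fault, evict L, frames [U, V, R, S]
Q -> fault, evict U, frames [V, R, S, Q]
Hits: 8.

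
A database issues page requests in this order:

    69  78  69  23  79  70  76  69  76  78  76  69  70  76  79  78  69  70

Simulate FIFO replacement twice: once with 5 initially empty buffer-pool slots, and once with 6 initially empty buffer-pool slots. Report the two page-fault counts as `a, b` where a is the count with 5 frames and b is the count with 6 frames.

5 frames: F F . F F F F F . F . . . . . . . . → 8 faults.
6 frames: F F . F F F F . . . . . . . . . . . → 6 faults.
6 < 8: adding a frame reduced faults, as is typical.

8, 6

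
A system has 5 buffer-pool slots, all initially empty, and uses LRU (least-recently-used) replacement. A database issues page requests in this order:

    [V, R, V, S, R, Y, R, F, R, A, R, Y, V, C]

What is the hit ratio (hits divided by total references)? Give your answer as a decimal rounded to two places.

0.43

V → fault, frames (V)
R → fault, frames (V R)
V → hit
S → fault, frames (R V S)
R → hit
Y → fault, frames (V S R Y)
R → hit
F → fault, frames (V S Y R F)
R → hit
A → fault, evict V, frames (S Y F R A)
R → hit
Y → hit
V → fault, evict S, frames (F A R Y V)
C → fault, evict F, frames (A R Y V C)
Hits: 6 of 14 references → 6/14 = 0.4286.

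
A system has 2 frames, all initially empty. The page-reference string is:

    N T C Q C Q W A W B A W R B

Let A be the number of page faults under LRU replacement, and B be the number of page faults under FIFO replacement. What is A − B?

Under LRU: F F F F . . F F . F F F F F → 11 faults.
Under FIFO: F F F F . . F F . F . F F F → 10 faults.
A − B = 11 − 10 = 1.

1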